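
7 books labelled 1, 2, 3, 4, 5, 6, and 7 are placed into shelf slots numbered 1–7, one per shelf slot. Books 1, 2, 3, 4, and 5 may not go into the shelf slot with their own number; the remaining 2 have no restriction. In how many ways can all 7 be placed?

2428

Let Aᵢ (for 1 ≤ i ≤ 5) be the placements that put book i in its forbidden shelf slot. Any j of these fix j positions, leaving (7−j)! ways to fill the rest, and there are C(5,j) ways to pick which j.
By inclusion–exclusion, the number of valid placements is Σ_{j=0}^{5} (−1)^j C(5,j)·(7−j)!.
Computing: 5040 − 3600 + 1200 − 240 + 30 − 2 = 2428.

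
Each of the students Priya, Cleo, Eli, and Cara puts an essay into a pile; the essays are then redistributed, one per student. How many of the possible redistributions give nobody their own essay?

Let Aᵢ be the assignments in which student i gets their own essay. We want the size of the complement of A₁∪…∪A_4.
By inclusion–exclusion this is Σ_{j=0}^{4} (−1)^j C(4,j)·(4−j)!.
Computing: 24 − 24 + 12 − 4 + 1 = 9.

9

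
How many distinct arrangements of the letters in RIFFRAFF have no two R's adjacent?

630

Total arrangements of RIFFRAFF: 8!/(4!·2!) = 840.
Arrangements with the R's together: treat RR as one letter, giving (7)!/(4!) = 210.
Hence 840 − 210 = 630.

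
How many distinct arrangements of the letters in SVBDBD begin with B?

60

Fix B in the first position and arrange the remaining 5 letters.
Those 5 letters have D appearing twice, giving (5)!/(2!) = 60.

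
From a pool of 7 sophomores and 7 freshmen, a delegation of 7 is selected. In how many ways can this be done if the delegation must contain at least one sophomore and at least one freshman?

With no constraint there are C(14,7) = 3432 possible selections.
Selections missing a whole group: no sophomores → C(7,7) = 1; no freshmen → C(7,7) = 1.
Both groups omitted at once is impossible, so 3432 − 2 = 3430.

3430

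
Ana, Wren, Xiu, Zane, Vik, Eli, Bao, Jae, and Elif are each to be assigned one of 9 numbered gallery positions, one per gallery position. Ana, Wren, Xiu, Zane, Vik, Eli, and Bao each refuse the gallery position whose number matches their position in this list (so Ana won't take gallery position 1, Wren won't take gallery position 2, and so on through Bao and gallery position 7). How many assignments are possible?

Let Aᵢ (for 1 ≤ i ≤ 7) be the placements that put person i in their forbidden gallery position. Any j of these fix j positions, leaving (9−j)! ways to fill the rest, and there are C(7,j) ways to pick which j.
By inclusion–exclusion, the number of valid placements is Σ_{j=0}^{7} (−1)^j C(7,j)·(9−j)!.
Computing: 362880 − 282240 + 105840 − 25200 + 4200 − 504 + 42 − 2 = 165016.

165016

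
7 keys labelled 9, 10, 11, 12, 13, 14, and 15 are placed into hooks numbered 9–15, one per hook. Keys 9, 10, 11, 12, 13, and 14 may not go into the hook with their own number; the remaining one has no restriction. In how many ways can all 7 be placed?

2119

Let Aᵢ (for 9 ≤ i ≤ 14) be the placements that put key i in its forbidden hook. Any j of these fix j positions, leaving (7−j)! ways to fill the rest, and there are C(6,j) ways to pick which j.
By inclusion–exclusion, the number of valid placements is Σ_{j=0}^{6} (−1)^j C(6,j)·(7−j)!.
Computing: 5040 − 4320 + 1800 − 480 + 90 − 12 + 1 = 2119.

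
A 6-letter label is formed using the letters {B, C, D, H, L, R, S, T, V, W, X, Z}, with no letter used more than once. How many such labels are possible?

With no repetition, fill the 6 letters in order: 12 choices, then 11, down to 7.
That product is 12 × 11 × 10 × 9 × 8 × 7 = 665280.

665280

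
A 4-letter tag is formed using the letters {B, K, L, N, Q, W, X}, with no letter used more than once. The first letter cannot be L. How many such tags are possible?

720

The first letter has 7−1 = 6 choices (anything except L).
The remaining 3 letters are filled from the other 6 symbols without repetition: 6 × 5 × 4 = 120.
Total: 6 × 120 = 720.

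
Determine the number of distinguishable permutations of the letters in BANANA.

Letter multiplicities in BANANA: A×3, B×1, N×2.
The number of distinct arrangements is 6!/(3!·2!) = 720/12 = 60.

60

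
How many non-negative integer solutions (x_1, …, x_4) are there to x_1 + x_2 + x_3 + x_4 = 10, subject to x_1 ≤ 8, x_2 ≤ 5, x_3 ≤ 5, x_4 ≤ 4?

Ignoring the caps, the number of non-negative solutions to x_1+…+x_4 = 10 is C(13,3) = 286.
Subtract solutions that violate a single cap (substitute x_i' = x_i − (cap_i+1)): x_1 ≥ 9 gives C(4,3) = 4; x_2 ≥ 6 gives C(7,3) = 35; x_3 ≥ 6 gives C(7,3) = 35; x_4 ≥ 5 gives C(8,3) = 56. Together 130.
No two caps can be exceeded simultaneously, so the pair terms are all 0.
By inclusion–exclusion the count is 286 − 130 + 0 = 156.

156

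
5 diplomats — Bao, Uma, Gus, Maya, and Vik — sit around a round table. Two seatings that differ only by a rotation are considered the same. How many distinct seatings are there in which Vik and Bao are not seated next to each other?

All circular seatings of 5 people number (4)! = 24.
Those with Vik next to Bao: fuse the pair into one unit and seat 4 units around a circle — 2·(3)! = 12.
Subtracting, 24 − 12 = 12.

12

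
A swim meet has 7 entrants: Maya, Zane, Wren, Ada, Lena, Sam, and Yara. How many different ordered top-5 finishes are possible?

2520

There are 7 choices for 1st place, 6 for 2nd, and so on down to 3 for position 5.
That gives 7 × 6 × 5 × 4 × 3 = 2520.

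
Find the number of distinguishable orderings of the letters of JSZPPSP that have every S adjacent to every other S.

120

Treat the 2 copies of S as a single block. The multiset to arrange is then {SS, J, P, P, P, Z}, 6 items in all.
That gives (6)!/(3!) = 120 arrangements.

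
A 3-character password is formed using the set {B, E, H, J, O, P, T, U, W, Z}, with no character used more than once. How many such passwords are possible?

720

This is a permutation of 3 out of 10: P(10,3) = 10!/7!.
10 × 9 × 8 = 720.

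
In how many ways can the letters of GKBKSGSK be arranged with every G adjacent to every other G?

Treat the 2 copies of G as a single block. The multiset to arrange is then {GG, B, K, K, K, S, S}, 7 items in all.
That gives (7)!/(3!·2!) = 420 arrangements.

420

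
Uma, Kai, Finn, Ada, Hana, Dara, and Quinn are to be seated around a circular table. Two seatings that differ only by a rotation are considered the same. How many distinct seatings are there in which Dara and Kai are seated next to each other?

Treat {Dara, Kai} as one unit (2 internal orders) and seat the resulting 6 units around the table: (5)! circular arrangements.
So 2 × (5)! = 2 × 120 = 240.

240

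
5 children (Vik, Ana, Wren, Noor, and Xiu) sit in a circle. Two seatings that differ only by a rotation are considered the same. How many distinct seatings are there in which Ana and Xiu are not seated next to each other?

All circular seatings of 5 people number (4)! = 24.
Those with Ana next to Xiu: fuse the pair into one unit and seat 4 units around a circle — 2·(3)! = 12.
Subtracting, 24 − 12 = 12.

12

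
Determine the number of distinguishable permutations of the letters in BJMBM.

Letter multiplicities in BJMBM: B×2, J×1, M×2.
So there are 5! / (2!·2!) = 30 distinguishable arrangements.

30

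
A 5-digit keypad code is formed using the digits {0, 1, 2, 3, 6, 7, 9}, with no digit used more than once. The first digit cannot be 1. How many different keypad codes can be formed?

2160

The first digit has 7−1 = 6 choices (anything except 1).
The remaining 4 digits are filled from the other 6 symbols without repetition: 6 × 5 × 4 × 3 = 360.
Total: 6 × 360 = 2160.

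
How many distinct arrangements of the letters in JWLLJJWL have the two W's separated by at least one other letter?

420

There are 8!/(3!·3!·2!) = 560 arrangements of JWLLJJWL in total.
Arrangements with the W's together: treat WW as one letter, giving (7)!/(3!·3!) = 140.
Subtracting, 560 − 140 = 420 arrangements keep the W's apart.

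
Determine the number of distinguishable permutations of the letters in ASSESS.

Letter multiplicities in ASSESS: A×1, E×1, S×4.
So there are 6! / (4!) = 30 distinguishable arrangements.

30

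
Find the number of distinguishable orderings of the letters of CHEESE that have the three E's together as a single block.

Treat the 3 copies of E as a single block. The multiset to arrange is then {EEE, C, H, S}, 4 items in all.
All 4 items are distinct, so there are (4)! = 24 arrangements.

24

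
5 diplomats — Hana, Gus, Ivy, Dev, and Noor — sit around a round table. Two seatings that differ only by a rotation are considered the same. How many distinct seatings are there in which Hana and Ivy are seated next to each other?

Glue Hana and Ivy into a block (2 internal orders). Seating 4 units around a circle gives (3)! arrangements.
So 2 × (3)! = 2 × 6 = 12.

12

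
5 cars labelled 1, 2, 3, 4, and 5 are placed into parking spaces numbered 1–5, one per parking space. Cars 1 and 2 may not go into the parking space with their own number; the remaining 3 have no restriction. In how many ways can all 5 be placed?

Let Aᵢ (for i ∈ {1, 2}) be the placements that put car i in its forbidden parking space. Any j of these fix j positions, leaving (5−j)! ways to fill the rest, and there are C(2,j) ways to pick which j.
By inclusion–exclusion, the number of valid placements is Σ_{j=0}^{2} (−1)^j C(2,j)·(5−j)!.
Computing: 120 − 48 + 6 = 78.

78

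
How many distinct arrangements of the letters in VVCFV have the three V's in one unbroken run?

6

Treat the 3 copies of V as a single block. The multiset to arrange is then {VVV, C, F}, 3 items in all.
All 3 items are distinct, so there are (3)! = 6 arrangements.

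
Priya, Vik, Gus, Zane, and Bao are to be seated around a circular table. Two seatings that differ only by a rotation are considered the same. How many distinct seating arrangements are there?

24

Fix one person's seat to break rotational symmetry; the remaining 4 people can be arranged in (4)! = 24 ways.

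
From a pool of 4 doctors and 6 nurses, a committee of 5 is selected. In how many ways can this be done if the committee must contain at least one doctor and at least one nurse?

246

Total 5-person selections from all 10: C(10,5) = 252.
Selections missing a whole group: no doctors → C(6,5) = 6; no nurses → C(4,5) = 0.
Both groups omitted at once is impossible, so 252 − 6 = 246.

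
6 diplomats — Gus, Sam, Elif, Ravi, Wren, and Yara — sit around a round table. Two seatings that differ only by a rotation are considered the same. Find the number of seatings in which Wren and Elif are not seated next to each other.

All circular seatings of 6 people number (5)! = 120.
Seatings with Wren beside Elif: treat them as a block with 2 internal orders, giving 2 × (4)! = 48.
Subtracting, 120 − 48 = 72.

72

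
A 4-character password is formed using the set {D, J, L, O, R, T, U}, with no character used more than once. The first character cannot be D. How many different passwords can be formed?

The first character has 7−1 = 6 choices (anything except D).
The remaining 3 characters are filled from the other 6 symbols without repetition: 6 × 5 × 4 = 120.
Total: 6 × 120 = 720.

720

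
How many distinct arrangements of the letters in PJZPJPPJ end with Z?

Fix Z in the last position and arrange the remaining 7 letters.
Those 7 letters have J appearing 3 times and P appearing 4 times, giving (7)!/(4!·3!) = 35.

35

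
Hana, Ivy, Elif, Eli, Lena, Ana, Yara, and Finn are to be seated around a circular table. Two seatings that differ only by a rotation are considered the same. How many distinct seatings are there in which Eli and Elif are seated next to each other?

Glue Eli and Elif into a block (2 internal orders). Seating 7 units around a circle gives (6)! arrangements.
So 2 × (6)! = 2 × 720 = 1440.

1440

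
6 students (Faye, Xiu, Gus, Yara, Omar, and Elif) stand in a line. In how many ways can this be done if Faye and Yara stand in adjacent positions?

Place the 4 others and the Faye-Yara pair as 5 objects in a line; the pair has 2 internal arrangements.
That gives 2 × 5! = 2 × 120 = 240.

240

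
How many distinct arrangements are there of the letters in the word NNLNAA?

60

NNLNAA has 6 letters with A appearing twice and N appearing 3 times.
Dividing 6! = 720 by 3!·2! = 12 for the repeated letters gives 60.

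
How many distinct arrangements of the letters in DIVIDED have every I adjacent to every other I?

120

Treat the 2 copies of I as a single block. The multiset to arrange is then {II, D, D, D, E, V}, 6 items in all.
That gives (6)!/(3!) = 120 arrangements.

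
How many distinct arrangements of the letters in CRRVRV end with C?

10

Fix C in the last position and arrange the remaining 5 letters.
Those 5 letters have R appearing 3 times and V appearing twice, giving (5)!/(3!·2!) = 10.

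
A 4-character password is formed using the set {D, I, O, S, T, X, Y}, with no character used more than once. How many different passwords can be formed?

840

With no repetition, fill the 4 characters in order: 7 choices, then 6, down to 4.
7 × 6 × 5 × 4 = 840.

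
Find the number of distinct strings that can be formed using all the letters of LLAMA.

30

The 5 letters of LLAMA have repeats: A appearing twice and L appearing twice.
The number of distinct arrangements is 5!/(2!·2!) = 120/4 = 30.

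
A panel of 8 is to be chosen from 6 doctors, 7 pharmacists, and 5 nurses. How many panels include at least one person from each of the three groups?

Unrestricted: C(18,8) = 43758 ways to pick any 8 of the 18.
Selections missing a whole group: no doctors → C(12,8) = 495; no pharmacists → C(11,8) = 165; no nurses → C(13,8) = 1287.
Add back selections omitting two groups (i.e. drawn from a single group): C(6,8) + C(7,8) + C(5,8) = 0.
By inclusion–exclusion: 43758 − 1947 + 0 = 41811.

41811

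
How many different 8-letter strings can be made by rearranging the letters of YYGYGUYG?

280

Letter multiplicities in YYGYGUYG: G×3, U×1, Y×4.
So there are 8! / (4!·3!) = 280 distinguishable arrangements.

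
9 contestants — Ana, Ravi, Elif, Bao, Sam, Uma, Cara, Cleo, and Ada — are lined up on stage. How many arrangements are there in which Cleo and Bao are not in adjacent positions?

282240

There are 9! = 362880 arrangements in all. If Cleo and Bao are adjacent, merging them into one block gives 2·(8)! = 80640 arrangements.
Complementary counting: 362880 − 80640 = 282240.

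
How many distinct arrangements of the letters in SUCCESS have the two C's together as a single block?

120

Treat the 2 copies of C as a single block. The multiset to arrange is then {CC, E, S, S, S, U}, 6 items in all.
That gives (6)!/(3!) = 120 arrangements.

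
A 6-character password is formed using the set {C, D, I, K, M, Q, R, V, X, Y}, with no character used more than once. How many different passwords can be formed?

This is a permutation of 6 out of 10: P(10,6) = 10!/4!.
That product is 10 × 9 × 8 × 7 × 6 × 5 = 151200.

151200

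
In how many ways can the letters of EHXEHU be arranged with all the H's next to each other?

60

Treat the 2 copies of H as a single block. The multiset to arrange is then {HH, E, E, U, X}, 5 items in all.
That gives (5)!/(2!) = 60 arrangements.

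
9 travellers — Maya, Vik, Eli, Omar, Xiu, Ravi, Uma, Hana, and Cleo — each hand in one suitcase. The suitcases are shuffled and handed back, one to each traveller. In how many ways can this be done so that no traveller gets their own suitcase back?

133496

Count assignments avoiding every fixed point. For any j of the 9 travellers fixed to their own suitcase, the other 9−j can be arranged in (9−j)! ways.
By inclusion–exclusion this is Σ_{j=0}^{9} (−1)^j C(9,j)·(9−j)!.
Computing: 362880 − 362880 + 181440 − 60480 + 15120 − 3024 + 504 − 72 + 9 − 1 = 133496.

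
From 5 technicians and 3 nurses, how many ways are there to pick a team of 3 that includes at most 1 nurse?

40

Split by how many nurses are chosen (0 through 1).
Sum: C(3,0)·C(5,3) + C(3,1)·C(5,2) = 10 + 30 = 40.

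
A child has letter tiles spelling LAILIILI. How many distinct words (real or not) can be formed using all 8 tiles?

LAILIILI has 8 letters with I appearing 4 times and L appearing 3 times.
The number of distinct arrangements is 8!/(4!·3!) = 40320/144 = 280.

280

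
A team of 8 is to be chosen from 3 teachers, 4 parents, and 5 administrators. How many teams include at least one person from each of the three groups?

485

Total 8-person selections from all 12: C(12,8) = 495.
Selections missing a whole group: no teachers → C(9,8) = 9; no parents → C(8,8) = 1; no administrators → C(7,8) = 0.
Add back selections omitting two groups (i.e. drawn from a single group): C(3,8) + C(4,8) + C(5,8) = 0.
By inclusion–exclusion: 495 − 10 + 0 = 485.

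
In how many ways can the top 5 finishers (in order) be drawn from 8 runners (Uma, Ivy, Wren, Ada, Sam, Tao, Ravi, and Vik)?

6720

There are 8 choices for 1st place, 7 for 2nd, and so on down to 4 for position 5.
That gives 8 × 7 × 6 × 5 × 4 = 6720.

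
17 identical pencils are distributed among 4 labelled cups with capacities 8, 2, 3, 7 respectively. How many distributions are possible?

Ignoring the caps, the number of non-negative solutions to x_1+…+x_4 = 17 is C(20,3) = 1140.
Subtract solutions that violate a single cap (substitute x_i' = x_i − (cap_i+1)): x_1 ≥ 9 gives C(11,3) = 165; x_2 ≥ 3 gives C(17,3) = 680; x_3 ≥ 4 gives C(16,3) = 560; x_4 ≥ 8 gives C(12,3) = 220. Together 1625.
Add back pairs where two caps are both exceeded: 56 + 35 + 1 + 286 + 84 + 56 = 518.
Subtract triples: 4 + 0 + 0 + 10 = 14.
By inclusion–exclusion the count is 1140 − 1625 + 518 − 14 = 19.

19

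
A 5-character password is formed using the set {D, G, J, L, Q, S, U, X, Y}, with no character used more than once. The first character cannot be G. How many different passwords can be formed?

13440

The first character has 9−1 = 8 choices (anything except G).
The remaining 4 characters are filled from the other 8 symbols without repetition: 8 × 7 × 6 × 5 = 1680.
Total: 8 × 1680 = 13440.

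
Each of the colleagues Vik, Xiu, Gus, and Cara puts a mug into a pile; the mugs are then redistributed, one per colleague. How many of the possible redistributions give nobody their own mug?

9

This is the derangement count D_4: permutations of 4 items with no fixed point.
By inclusion–exclusion this is Σ_{j=0}^{4} (−1)^j C(4,j)·(4−j)!.
Computing: 24 − 24 + 12 − 4 + 1 = 9.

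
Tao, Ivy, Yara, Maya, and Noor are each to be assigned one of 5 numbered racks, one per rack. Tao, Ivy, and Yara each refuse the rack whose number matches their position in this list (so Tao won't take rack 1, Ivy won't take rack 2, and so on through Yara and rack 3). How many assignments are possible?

Let Aᵢ (for i ∈ {1, 2, 3}) be the placements that put person i in their forbidden rack. Any j of these fix j positions, leaving (5−j)! ways to fill the rest, and there are C(3,j) ways to pick which j.
By inclusion–exclusion, the number of valid placements is Σ_{j=0}^{3} (−1)^j C(3,j)·(5−j)!.
Computing: 120 − 72 + 18 − 2 = 64.

64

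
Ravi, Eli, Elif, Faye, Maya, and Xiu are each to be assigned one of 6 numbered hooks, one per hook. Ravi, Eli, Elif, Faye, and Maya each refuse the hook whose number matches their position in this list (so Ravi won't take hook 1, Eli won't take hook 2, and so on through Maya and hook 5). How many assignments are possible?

Let Aᵢ (for 1 ≤ i ≤ 5) be the placements that put person i in their forbidden hook. Any j of these fix j positions, leaving (6−j)! ways to fill the rest, and there are C(5,j) ways to pick which j.
By inclusion–exclusion, the number of valid placements is Σ_{j=0}^{5} (−1)^j C(5,j)·(6−j)!.
Computing: 720 − 600 + 240 − 60 + 10 − 1 = 309.

309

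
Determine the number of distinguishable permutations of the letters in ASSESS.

30

The 6 letters of ASSESS have repeats: S appearing 4 times.
The number of distinct arrangements is 6!/(4!) = 720/24 = 30.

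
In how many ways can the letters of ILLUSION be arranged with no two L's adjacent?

7560

Total arrangements of ILLUSION: 8!/(2!·2!) = 10080.
If the two L's are adjacent, glue them into one block, leaving 7 items to arrange: (7)!/(2!) = 2520 ways.
Hence 10080 − 2520 = 7560.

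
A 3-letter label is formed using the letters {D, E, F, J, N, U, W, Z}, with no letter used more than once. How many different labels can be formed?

336

This is a permutation of 3 out of 8: P(8,3) = 8!/5!.
That product is 8 × 7 × 6 = 336.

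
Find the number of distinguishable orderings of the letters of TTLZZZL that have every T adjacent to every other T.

Treat the 2 copies of T as a single block. The multiset to arrange is then {TT, L, L, Z, Z, Z}, 6 items in all.
That gives (6)!/(3!·2!) = 60 arrangements.

60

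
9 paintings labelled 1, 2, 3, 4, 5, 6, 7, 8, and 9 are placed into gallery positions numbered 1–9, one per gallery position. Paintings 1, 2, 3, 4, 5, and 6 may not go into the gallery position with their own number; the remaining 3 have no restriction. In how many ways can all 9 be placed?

183822

Let Aᵢ (for 1 ≤ i ≤ 6) be the placements that put painting i in its forbidden gallery position. Any j of these fix j positions, leaving (9−j)! ways to fill the rest, and there are C(6,j) ways to pick which j.
By inclusion–exclusion, the number of valid placements is Σ_{j=0}^{6} (−1)^j C(6,j)·(9−j)!.
Computing: 362880 − 241920 + 75600 − 14400 + 1800 − 144 + 6 = 183822.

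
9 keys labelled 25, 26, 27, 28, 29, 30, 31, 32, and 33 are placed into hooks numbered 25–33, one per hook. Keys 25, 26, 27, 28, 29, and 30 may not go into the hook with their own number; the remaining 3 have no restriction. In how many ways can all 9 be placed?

Let Aᵢ (for 25 ≤ i ≤ 30) be the placements that put key i in its forbidden hook. Any j of these fix j positions, leaving (9−j)! ways to fill the rest, and there are C(6,j) ways to pick which j.
By inclusion–exclusion, the number of valid placements is Σ_{j=0}^{6} (−1)^j C(6,j)·(9−j)!.
Computing: 362880 − 241920 + 75600 − 14400 + 1800 − 144 + 6 = 183822.

183822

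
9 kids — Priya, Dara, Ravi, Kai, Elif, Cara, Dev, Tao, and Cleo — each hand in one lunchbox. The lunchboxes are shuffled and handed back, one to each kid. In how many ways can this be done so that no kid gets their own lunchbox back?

133496

Count assignments avoiding every fixed point. For any j of the 9 kids fixed to their own lunchbox, the other 9−j can be arranged in (9−j)! ways.
By inclusion–exclusion this is Σ_{j=0}^{9} (−1)^j C(9,j)·(9−j)!.
Computing: 362880 − 362880 + 181440 − 60480 + 15120 − 3024 + 504 − 72 + 9 − 1 = 133496.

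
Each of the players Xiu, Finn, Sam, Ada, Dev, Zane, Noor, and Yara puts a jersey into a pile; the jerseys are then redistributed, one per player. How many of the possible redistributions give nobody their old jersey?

Count assignments avoiding every fixed point. For any j of the 8 players fixed to their old jersey, the other 8−j can be arranged in (8−j)! ways.
By inclusion–exclusion this is Σ_{j=0}^{8} (−1)^j C(8,j)·(8−j)!.
Computing: 40320 − 40320 + 20160 − 6720 + 1680 − 336 + 56 − 8 + 1 = 14833.

14833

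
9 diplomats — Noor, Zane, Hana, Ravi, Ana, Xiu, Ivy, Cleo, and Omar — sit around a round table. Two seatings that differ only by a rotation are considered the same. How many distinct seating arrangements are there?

40320

Seat Noor anywhere (absorbing the rotational symmetry), then permute the other 8: (8)! = 40320.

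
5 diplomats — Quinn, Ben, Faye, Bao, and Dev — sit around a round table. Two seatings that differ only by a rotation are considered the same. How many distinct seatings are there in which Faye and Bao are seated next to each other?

12

Treat {Faye, Bao} as one unit (2 internal orders) and seat the resulting 4 units around the table: (3)! circular arrangements.
So 2 × (3)! = 2 × 6 = 12.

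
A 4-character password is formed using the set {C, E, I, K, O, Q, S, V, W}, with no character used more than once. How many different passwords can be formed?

This is a permutation of 4 out of 9: P(9,4) = 9!/5!.
That product is 9 × 8 × 7 × 6 = 3024.

3024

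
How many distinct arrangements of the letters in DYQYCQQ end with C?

60

Fix C in the last position and arrange the remaining 6 letters.
Those 6 letters have Q appearing 3 times and Y appearing twice, giving (6)!/(3!·2!) = 60.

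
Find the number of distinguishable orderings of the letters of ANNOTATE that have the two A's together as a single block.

Treat the 2 copies of A as a single block. The multiset to arrange is then {AA, E, N, N, O, T, T}, 7 items in all.
That gives (7)!/(2!·2!) = 1260 arrangements.

1260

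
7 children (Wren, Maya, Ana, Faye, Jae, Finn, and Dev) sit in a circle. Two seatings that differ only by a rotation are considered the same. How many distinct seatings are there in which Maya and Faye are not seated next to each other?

All circular seatings of 7 people number (6)! = 720.
Those with Maya next to Faye: fuse the pair into one unit and seat 6 units around a circle — 2·(5)! = 240.
Subtracting, 720 − 240 = 480.

480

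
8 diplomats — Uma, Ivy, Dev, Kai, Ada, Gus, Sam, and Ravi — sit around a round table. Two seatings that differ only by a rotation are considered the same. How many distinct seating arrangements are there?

5040

Around a circle, 8 distinct people have 8!/8 = (7)! = 5040 rotationally distinct seatings.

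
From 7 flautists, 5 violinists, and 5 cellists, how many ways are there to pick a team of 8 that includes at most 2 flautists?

5295

Split by how many flautists are chosen (0 through 2).
Sum: C(7,0)·C(10,8) + C(7,1)·C(10,7) + C(7,2)·C(10,6) = 45 + 840 + 4410 = 5295.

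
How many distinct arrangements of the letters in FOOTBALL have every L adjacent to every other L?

2520

Treat the 2 copies of L as a single block. The multiset to arrange is then {LL, A, B, F, O, O, T}, 7 items in all.
That gives (7)!/(2!) = 2520 arrangements.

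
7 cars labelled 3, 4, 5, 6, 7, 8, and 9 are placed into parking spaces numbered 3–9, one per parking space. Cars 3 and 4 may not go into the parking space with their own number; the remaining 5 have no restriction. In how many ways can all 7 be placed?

Let Aᵢ (for i ∈ {3, 4}) be the placements that put car i in its forbidden parking space. Any j of these fix j positions, leaving (7−j)! ways to fill the rest, and there are C(2,j) ways to pick which j.
By inclusion–exclusion, the number of valid placements is Σ_{j=0}^{2} (−1)^j C(2,j)·(7−j)!.
Computing: 5040 − 1440 + 120 = 3720.

3720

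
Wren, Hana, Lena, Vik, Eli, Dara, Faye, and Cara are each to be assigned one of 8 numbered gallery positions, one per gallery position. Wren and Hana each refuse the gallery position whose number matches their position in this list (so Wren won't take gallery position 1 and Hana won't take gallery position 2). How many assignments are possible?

Let Aᵢ (for i ∈ {1, 2}) be the placements that put person i in their forbidden gallery position. Any j of these fix j positions, leaving (8−j)! ways to fill the rest, and there are C(2,j) ways to pick which j.
By inclusion–exclusion, the number of valid placements is Σ_{j=0}^{2} (−1)^j C(2,j)·(8−j)!.
Computing: 40320 − 10080 + 720 = 30960.

30960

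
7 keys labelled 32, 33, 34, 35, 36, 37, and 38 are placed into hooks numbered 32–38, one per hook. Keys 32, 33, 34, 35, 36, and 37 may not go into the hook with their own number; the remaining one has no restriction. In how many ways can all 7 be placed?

2119

Let Aᵢ (for 32 ≤ i ≤ 37) be the placements that put key i in its forbidden hook. Any j of these fix j positions, leaving (7−j)! ways to fill the rest, and there are C(6,j) ways to pick which j.
By inclusion–exclusion, the number of valid placements is Σ_{j=0}^{6} (−1)^j C(6,j)·(7−j)!.
Computing: 5040 − 4320 + 1800 − 480 + 90 − 12 + 1 = 2119.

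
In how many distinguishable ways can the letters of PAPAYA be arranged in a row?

60

PAPAYA has 6 letters with A appearing 3 times and P appearing twice.
The number of distinct arrangements is 6!/(3!·2!) = 720/12 = 60.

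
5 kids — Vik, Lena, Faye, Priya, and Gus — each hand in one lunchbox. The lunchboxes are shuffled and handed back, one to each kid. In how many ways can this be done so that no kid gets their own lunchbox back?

This is the derangement count D_5: permutations of 5 items with no fixed point.
By inclusion–exclusion this is Σ_{j=0}^{5} (−1)^j C(5,j)·(5−j)!.
Computing: 120 − 120 + 60 − 20 + 5 − 1 = 44.

44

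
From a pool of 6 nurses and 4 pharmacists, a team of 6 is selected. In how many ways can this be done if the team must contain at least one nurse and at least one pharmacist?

Unrestricted: C(10,6) = 210 ways to pick any 6 of the 10.
Subtract selections that omit an entire group: no nurses → C(4,6) = 0; no pharmacists → C(6,6) = 1.
Both groups omitted at once is impossible, so 210 − 1 = 209.

209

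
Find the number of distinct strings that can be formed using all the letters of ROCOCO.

60

The 6 letters of ROCOCO have repeats: C appearing twice and O appearing 3 times.
Dividing 6! = 720 by 3!·2! = 12 for the repeated letters gives 60.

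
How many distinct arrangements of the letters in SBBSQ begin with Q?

6

Fix Q in the first position and arrange the remaining 4 letters.
Those 4 letters have B appearing twice and S appearing twice, giving (4)!/(2!·2!) = 6.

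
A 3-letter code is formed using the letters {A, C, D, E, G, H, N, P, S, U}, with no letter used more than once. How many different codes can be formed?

With no repetition, fill the 3 letters in order: 10 choices, then 9, down to 8.
10 × 9 × 8 = 720.

720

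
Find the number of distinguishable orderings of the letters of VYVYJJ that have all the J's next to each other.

Treat the 2 copies of J as a single block. The multiset to arrange is then {JJ, V, V, Y, Y}, 5 items in all.
That gives (5)!/(2!·2!) = 30 arrangements.

30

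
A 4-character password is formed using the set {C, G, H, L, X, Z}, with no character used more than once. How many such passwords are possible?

360

This is a permutation of 4 out of 6: P(6,4) = 6!/2!.
That product is 6 × 5 × 4 × 3 = 360.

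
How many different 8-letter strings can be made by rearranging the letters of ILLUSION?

ILLUSION has 8 letters with I appearing twice and L appearing twice.
Dividing 8! = 40320 by 2!·2! = 4 for the repeated letters gives 10080.

10080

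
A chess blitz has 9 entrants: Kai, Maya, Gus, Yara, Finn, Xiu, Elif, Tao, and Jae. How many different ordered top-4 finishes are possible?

There are 9 choices for 1st place, 8 for 2nd, and so on down to 6 for position 4.
That gives 9 × 8 × 7 × 6 = 3024.

3024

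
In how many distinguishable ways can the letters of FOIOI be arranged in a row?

FOIOI has 5 letters with I appearing twice and O appearing twice.
Dividing 5! = 120 by 2!·2! = 4 for the repeated letters gives 30.

30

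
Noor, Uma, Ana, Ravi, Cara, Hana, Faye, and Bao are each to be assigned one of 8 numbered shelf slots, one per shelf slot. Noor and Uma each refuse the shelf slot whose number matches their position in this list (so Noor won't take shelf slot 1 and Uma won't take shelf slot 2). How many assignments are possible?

Let Aᵢ (for i ∈ {1, 2}) be the placements that put person i in their forbidden shelf slot. Any j of these fix j positions, leaving (8−j)! ways to fill the rest, and there are C(2,j) ways to pick which j.
By inclusion–exclusion, the number of valid placements is Σ_{j=0}^{2} (−1)^j C(2,j)·(8−j)!.
Computing: 40320 − 10080 + 720 = 30960.

30960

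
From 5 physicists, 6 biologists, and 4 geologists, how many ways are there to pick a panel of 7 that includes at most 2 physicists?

3690

Split by how many physicists are chosen (0 through 2).
Sum: C(5,0)·C(10,7) + C(5,1)·C(10,6) + C(5,2)·C(10,5) = 120 + 1050 + 2520 = 3690.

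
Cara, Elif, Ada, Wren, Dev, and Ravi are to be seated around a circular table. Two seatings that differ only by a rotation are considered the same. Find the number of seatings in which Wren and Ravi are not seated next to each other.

All circular seatings of 6 people number (5)! = 120.
Those with Wren next to Ravi: fuse the pair into one unit and seat 5 units around a circle — 2·(4)! = 48.
Subtracting, 120 − 48 = 72.

72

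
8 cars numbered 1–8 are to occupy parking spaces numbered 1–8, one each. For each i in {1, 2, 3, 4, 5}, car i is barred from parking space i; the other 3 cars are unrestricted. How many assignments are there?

Let Aᵢ (for 1 ≤ i ≤ 5) be the placements that put car i in its forbidden parking space. Any j of these fix j positions, leaving (8−j)! ways to fill the rest, and there are C(5,j) ways to pick which j.
By inclusion–exclusion, the number of valid placements is Σ_{j=0}^{5} (−1)^j C(5,j)·(8−j)!.
Computing: 40320 − 25200 + 7200 − 1200 + 120 − 6 = 21234.

21234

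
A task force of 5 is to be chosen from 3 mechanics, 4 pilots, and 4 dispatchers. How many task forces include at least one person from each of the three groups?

364

Total 5-person selections from all 11: C(11,5) = 462.
Subtract selections that omit an entire group: no mechanics → C(8,5) = 56; no pilots → C(7,5) = 21; no dispatchers → C(7,5) = 21.
Add back selections omitting two groups (i.e. drawn from a single group): C(3,5) + C(4,5) + C(4,5) = 0.
By inclusion–exclusion: 462 − 98 + 0 = 364.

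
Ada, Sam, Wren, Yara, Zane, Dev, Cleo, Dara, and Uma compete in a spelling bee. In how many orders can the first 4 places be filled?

There are 9 choices for 1st place, 8 for 2nd, and so on down to 6 for position 4.
That gives 9 × 8 × 7 × 6 = 3024.

3024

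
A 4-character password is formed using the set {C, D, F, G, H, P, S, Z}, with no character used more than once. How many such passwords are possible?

1680

This is a permutation of 4 out of 8: P(8,4) = 8!/4!.
8 × 7 × 6 × 5 = 1680.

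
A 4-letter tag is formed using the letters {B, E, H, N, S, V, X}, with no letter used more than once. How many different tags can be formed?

840

Choose and order 4 of the 7 symbols: the first letter has 7 options, the next 6, then 5, 4.
That product is 7 × 6 × 5 × 4 = 840.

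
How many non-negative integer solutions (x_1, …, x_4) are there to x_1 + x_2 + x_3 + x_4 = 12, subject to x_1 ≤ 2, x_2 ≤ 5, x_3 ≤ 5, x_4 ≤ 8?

By stars and bars, unrestricted non-negative solutions to x_1+…+x_4 = 12 number C(12+3,3) = 455.
Subtract solutions that violate a single cap (substitute x_i' = x_i − (cap_i+1)): x_1 ≥ 3 gives C(12,3) = 220; x_2 ≥ 6 gives C(9,3) = 84; x_3 ≥ 6 gives C(9,3) = 84; x_4 ≥ 9 gives C(6,3) = 20. Together 408.
Add back pairs where two caps are both exceeded: 20 + 20 + 1 + 1 + 0 + 0 = 42.
By inclusion–exclusion the count is 455 − 408 + 42 = 89.

89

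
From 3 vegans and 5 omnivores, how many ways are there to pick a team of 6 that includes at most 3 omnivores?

Split by how many omnivores are chosen (0 through 3).
Sum: C(5,0)·C(3,6) + C(5,1)·C(3,5) + C(5,2)·C(3,4) + C(5,3)·C(3,3) = 0 + 0 + 0 + 10 = 10.

10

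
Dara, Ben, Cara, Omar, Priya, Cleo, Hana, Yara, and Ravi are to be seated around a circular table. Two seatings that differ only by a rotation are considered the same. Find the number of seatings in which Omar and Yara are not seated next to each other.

30240

Without the restriction there are (8)! = 40320 seatings.
Seatings with Omar beside Yara: treat them as a block with 2 internal orders, giving 2 × (7)! = 10080.
Subtracting, 40320 − 10080 = 30240.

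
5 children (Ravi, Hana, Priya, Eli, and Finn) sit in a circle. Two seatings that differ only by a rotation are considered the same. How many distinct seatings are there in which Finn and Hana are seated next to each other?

Glue Finn and Hana into a block (2 internal orders). Seating 4 units around a circle gives (3)! arrangements.
So 2 × (3)! = 2 × 6 = 12.

12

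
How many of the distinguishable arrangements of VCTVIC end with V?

60

With the last slot taken by V, it remains to arrange the other 5 letters (CTVIC).
Those 5 letters have C appearing twice, giving (5)!/(2!) = 60.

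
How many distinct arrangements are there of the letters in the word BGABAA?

The 6 letters of BGABAA have repeats: A appearing 3 times and B appearing twice.
So there are 6! / (3!·2!) = 60 distinguishable arrangements.

60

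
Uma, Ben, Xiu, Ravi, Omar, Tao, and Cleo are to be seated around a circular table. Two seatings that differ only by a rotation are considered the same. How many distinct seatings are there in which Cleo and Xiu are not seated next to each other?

Without the restriction there are (6)! = 720 seatings.
Seatings with Cleo beside Xiu: treat them as a block with 2 internal orders, giving 2 × (5)! = 240.
Subtracting, 720 − 240 = 480.

480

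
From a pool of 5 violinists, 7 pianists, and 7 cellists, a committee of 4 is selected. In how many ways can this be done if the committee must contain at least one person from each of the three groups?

1960

Total 4-person selections from all 19: C(19,4) = 3876.
Selections missing a whole group: no violinists → C(14,4) = 1001; no pianists → C(12,4) = 495; no cellists → C(12,4) = 495.
Add back selections omitting two groups (i.e. drawn from a single group): C(5,4) + C(7,4) + C(7,4) = 75.
By inclusion–exclusion: 3876 − 1991 + 75 = 1960.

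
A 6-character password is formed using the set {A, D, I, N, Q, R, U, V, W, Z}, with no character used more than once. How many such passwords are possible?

Choose and order 6 of the 10 symbols: the first character has 10 options, the next 9, and so on down to 5.
That product is 10 × 9 × 8 × 7 × 6 × 5 = 151200.

151200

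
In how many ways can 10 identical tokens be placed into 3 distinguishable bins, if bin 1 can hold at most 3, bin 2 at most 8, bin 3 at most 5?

21

By stars and bars, unrestricted non-negative solutions to x_1+…+x_3 = 10 number C(10+2,2) = 66.
Subtract solutions that violate a single cap (substitute x_i' = x_i − (cap_i+1)): x_1 ≥ 4 gives C(8,2) = 28; x_2 ≥ 9 gives C(3,2) = 3; x_3 ≥ 6 gives C(6,2) = 15. Together 46.
Add back pairs where two caps are both exceeded: 0 + 1 + 0 = 1.
By inclusion–exclusion the count is 66 − 46 + 1 = 21.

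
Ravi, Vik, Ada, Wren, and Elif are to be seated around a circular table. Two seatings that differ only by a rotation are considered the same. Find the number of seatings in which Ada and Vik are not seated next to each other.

All circular seatings of 5 people number (4)! = 24.
Those with Ada next to Vik: fuse the pair into one unit and seat 4 units around a circle — 2·(3)! = 12.
Subtracting, 24 − 12 = 12.

12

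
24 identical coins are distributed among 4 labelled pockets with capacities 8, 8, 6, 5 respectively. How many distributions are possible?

20

Ignoring the caps, the number of non-negative solutions to x_1+…+x_4 = 24 is C(27,3) = 2925.
Subtract solutions that violate a single cap (substitute x_i' = x_i − (cap_i+1)): x_1 ≥ 9 gives C(18,3) = 816; x_2 ≥ 9 gives C(18,3) = 816; x_3 ≥ 7 gives C(20,3) = 1140; x_4 ≥ 6 gives C(21,3) = 1330. Together 4102.
Add back pairs where two caps are both exceeded: 84 + 165 + 220 + 165 + 220 + 364 = 1218.
Subtract triples: 0 + 1 + 10 + 10 = 21.
By inclusion–exclusion the count is 2925 − 4102 + 1218 − 21 = 20.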